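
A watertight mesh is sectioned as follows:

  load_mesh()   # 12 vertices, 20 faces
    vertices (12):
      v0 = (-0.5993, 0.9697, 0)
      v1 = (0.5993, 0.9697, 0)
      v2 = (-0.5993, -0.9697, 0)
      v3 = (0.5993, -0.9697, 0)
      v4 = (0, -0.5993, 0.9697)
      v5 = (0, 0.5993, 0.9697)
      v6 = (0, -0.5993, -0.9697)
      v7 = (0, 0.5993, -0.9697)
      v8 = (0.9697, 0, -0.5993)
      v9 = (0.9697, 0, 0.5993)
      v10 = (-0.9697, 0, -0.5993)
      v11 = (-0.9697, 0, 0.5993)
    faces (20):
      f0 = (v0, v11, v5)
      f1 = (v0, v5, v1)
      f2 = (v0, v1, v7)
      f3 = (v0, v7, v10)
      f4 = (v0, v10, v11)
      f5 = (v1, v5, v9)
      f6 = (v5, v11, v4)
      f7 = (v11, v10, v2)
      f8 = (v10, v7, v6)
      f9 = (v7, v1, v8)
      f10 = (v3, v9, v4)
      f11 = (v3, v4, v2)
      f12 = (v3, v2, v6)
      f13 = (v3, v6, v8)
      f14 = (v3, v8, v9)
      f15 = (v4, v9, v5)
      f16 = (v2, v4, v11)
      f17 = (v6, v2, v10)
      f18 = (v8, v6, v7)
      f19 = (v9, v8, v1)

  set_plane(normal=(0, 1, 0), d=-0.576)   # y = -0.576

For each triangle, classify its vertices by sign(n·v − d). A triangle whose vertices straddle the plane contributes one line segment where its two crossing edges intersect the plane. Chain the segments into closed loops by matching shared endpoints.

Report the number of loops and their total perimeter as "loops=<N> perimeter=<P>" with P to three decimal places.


Straddling triangles (10 of 20):
  (v5,v11,v4) [++-] → (-0.0377007, -0.576, 0.955299)–(0, -0.576, 0.9697)  len=0.0404
  (v11,v10,v2) [++-] → (-0.749683, -0.576, -0.243317)–(-0.749683, -0.576, 0.243317)  len=0.4866
  (v10,v7,v6) [++-] → (0, -0.576, -0.9697)–(-0.0377007, -0.576, -0.955299)  len=0.0404
  (v3,v9,v4) [-+-] → (0.749683, -0.576, 0.243317)–(0.0377007, -0.576, 0.955299)  len=1.0069
  (v3,v6,v8) [--+] → (0.0377007, -0.576, -0.955299)–(0.749683, -0.576, -0.243317)  len=1.0069
  (v3,v8,v9) [-++] → (0.749683, -0.576, -0.243317)–(0.749683, -0.576, 0.243317)  len=0.4866
  (v4,v9,v5) [-++] → (0.0377007, -0.576, 0.955299)–(0, -0.576, 0.9697)  len=0.0404
  (v2,v4,v11) [--+] → (-0.0377007, -0.576, 0.955299)–(-0.749683, -0.576, 0.243317)  len=1.0069
  (v6,v2,v10) [--+] → (-0.749683, -0.576, -0.243317)–(-0.0377007, -0.576, -0.955299)  len=1.0069
  (v8,v6,v7) [+-+] → (0.0377007, -0.576, -0.955299)–(0, -0.576, -0.9697)  len=0.0404

Chained into 1 loop(s):
  loop 1: 10 segments, perimeter = 5.1623
Total perimeter = 5.162

loops=1 perimeter=5.162


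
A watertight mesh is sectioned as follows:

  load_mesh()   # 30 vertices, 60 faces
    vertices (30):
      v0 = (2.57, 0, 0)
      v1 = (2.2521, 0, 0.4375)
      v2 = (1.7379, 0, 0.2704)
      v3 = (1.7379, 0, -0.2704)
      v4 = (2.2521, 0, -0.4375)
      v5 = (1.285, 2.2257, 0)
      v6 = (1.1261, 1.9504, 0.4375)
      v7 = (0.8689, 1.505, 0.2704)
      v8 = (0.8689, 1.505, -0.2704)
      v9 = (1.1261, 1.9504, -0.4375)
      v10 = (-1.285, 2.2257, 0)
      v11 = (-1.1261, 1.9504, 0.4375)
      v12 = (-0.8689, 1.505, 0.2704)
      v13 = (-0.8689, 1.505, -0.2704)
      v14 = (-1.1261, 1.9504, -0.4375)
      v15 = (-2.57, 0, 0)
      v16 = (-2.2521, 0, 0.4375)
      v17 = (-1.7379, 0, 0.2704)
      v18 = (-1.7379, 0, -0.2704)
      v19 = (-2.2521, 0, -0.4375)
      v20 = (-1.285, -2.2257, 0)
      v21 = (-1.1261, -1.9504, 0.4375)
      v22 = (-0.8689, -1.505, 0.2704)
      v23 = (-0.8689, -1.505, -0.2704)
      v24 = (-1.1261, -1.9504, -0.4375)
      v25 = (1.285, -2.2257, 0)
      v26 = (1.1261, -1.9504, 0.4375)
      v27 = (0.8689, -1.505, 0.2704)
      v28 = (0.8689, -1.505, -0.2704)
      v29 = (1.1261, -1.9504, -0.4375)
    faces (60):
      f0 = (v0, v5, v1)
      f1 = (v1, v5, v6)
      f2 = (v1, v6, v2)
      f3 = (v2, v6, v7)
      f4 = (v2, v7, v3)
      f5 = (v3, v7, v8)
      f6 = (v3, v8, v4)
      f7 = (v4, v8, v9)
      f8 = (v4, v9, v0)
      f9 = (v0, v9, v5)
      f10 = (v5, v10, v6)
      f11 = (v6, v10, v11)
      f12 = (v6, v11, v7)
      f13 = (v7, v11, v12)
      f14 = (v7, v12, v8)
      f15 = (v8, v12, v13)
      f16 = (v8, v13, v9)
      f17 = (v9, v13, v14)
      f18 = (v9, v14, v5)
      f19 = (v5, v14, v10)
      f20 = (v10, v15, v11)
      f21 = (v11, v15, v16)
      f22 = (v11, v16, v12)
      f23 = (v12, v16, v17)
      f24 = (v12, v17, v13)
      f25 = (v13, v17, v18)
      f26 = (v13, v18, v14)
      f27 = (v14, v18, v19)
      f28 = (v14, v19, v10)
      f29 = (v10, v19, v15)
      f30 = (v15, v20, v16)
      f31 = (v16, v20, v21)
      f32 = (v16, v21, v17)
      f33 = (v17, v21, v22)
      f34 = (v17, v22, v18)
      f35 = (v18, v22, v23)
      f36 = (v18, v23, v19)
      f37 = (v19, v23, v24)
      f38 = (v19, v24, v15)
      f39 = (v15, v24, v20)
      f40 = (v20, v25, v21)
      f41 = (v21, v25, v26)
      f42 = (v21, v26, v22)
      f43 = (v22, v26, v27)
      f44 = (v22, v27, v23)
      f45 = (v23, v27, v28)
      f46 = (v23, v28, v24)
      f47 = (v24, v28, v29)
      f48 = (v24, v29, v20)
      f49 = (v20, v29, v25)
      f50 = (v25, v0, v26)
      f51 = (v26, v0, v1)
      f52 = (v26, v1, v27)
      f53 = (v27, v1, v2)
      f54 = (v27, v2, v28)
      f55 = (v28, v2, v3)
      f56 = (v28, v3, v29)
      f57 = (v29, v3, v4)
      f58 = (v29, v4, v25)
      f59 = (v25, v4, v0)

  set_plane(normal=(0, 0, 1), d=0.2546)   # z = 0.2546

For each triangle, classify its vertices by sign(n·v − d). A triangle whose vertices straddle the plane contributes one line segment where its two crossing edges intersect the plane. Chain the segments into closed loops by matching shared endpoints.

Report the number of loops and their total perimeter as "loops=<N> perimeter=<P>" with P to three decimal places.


Straddling triangles (24 of 60):
  (v0,v5,v1) [--+] → (1.8478, 0.93047, 0.2546)–(2.385, 0, 0.2546)  len=1.0744
  (v1,v5,v6) [+-+] → (1.8478, 0.93047, 0.2546)–(1.19253, 2.06549, 0.2546)  len=1.3106
  (v2,v7,v3) [++-] → (0.894289, 1.46103, 0.2546)–(1.7379, 0, 0.2546)  len=1.6871
  (v3,v7,v8) [-+-] → (0.894289, 1.46103, 0.2546)–(0.8689, 1.505, 0.2546)  len=0.0508
  (v5,v10,v6) [--+] → (0.118122, 2.06549, 0.2546)–(1.19253, 2.06549, 0.2546)  len=1.0744
  (v6,v10,v11) [+-+] → (0.118122, 2.06549, 0.2546)–(-1.19253, 2.06549, 0.2546)  len=1.3107
  (v7,v12,v8) [++-] → (-0.818128, 1.505, 0.2546)–(0.8689, 1.505, 0.2546)  len=1.6870
  (v8,v12,v13) [-+-] → (-0.818128, 1.505, 0.2546)–(-0.8689, 1.505, 0.2546)  len=0.0508
  (v10,v15,v11) [--+] → (-1.72973, 1.13502, 0.2546)–(-1.19253, 2.06549, 0.2546)  len=1.0744
  (v11,v15,v16) [+-+] → (-1.72973, 1.13502, 0.2546)–(-2.385, 0, 0.2546)  len=1.3106
  (v12,v17,v13) [++-] → (-1.71251, 0.04397, 0.2546)–(-0.8689, 1.505, 0.2546)  len=1.6871
  (v13,v17,v18) [-+-] → (-1.71251, 0.04397, 0.2546)–(-1.7379, 0, 0.2546)  len=0.0508
  (v15,v20,v16) [--+] → (-1.8478, -0.93047, 0.2546)–(-2.385, 0, 0.2546)  len=1.0744
  (v16,v20,v21) [+-+] → (-1.8478, -0.93047, 0.2546)–(-1.19253, -2.06549, 0.2546)  len=1.3106
  (v17,v22,v18) [++-] → (-0.894289, -1.46103, 0.2546)–(-1.7379, 0, 0.2546)  len=1.6871
  (v18,v22,v23) [-+-] → (-0.894289, -1.46103, 0.2546)–(-0.8689, -1.505, 0.2546)  len=0.0508
  (v20,v25,v21) [--+] → (-0.118122, -2.06549, 0.2546)–(-1.19253, -2.06549, 0.2546)  len=1.0744
  (v21,v25,v26) [+-+] → (-0.118122, -2.06549, 0.2546)–(1.19253, -2.06549, 0.2546)  len=1.3107
  (v22,v27,v23) [++-] → (0.818128, -1.505, 0.2546)–(-0.8689, -1.505, 0.2546)  len=1.6870
  (v23,v27,v28) [-+-] → (0.818128, -1.505, 0.2546)–(0.8689, -1.505, 0.2546)  len=0.0508
  (v25,v0,v26) [--+] → (1.72973, -1.13502, 0.2546)–(1.19253, -2.06549, 0.2546)  len=1.0744
  (v26,v0,v1) [+-+] → (1.72973, -1.13502, 0.2546)–(2.385, 0, 0.2546)  len=1.3106
  (v27,v2,v28) [++-] → (1.71251, -0.04397, 0.2546)–(0.8689, -1.505, 0.2546)  len=1.6871
  (v28,v2,v3) [-+-] → (1.71251, -0.04397, 0.2546)–(1.7379, 0, 0.2546)  len=0.0508

Chained into 2 loop(s):
  loop 1: 12 segments, perimeter = 14.3101
  loop 2: 12 segments, perimeter = 10.4271
Total perimeter = 24.737

loops=2 perimeter=24.737


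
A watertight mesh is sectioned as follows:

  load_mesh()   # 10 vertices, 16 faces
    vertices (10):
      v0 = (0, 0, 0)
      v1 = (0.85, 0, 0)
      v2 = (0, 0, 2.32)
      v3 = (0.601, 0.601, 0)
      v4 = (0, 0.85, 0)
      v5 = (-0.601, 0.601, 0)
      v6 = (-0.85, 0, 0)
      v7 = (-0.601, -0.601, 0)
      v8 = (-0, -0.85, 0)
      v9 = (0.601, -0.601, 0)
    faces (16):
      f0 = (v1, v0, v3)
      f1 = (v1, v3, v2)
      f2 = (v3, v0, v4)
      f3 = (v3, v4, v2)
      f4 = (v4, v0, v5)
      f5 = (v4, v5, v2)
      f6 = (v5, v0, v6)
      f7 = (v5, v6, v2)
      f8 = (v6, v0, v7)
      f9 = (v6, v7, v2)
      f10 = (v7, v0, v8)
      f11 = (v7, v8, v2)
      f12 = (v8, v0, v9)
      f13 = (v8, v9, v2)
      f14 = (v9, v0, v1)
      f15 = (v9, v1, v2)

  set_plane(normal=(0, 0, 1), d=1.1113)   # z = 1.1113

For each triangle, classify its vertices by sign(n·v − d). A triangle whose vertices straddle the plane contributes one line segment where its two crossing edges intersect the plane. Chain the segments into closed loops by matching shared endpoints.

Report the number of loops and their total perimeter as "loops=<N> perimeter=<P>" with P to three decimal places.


loops=1 perimeter=2.711

Straddling triangles (8 of 16):
  (v1,v3,v2) [--+] → (0.313116, 0.313116, 1.1113)–(0.442843, 0, 1.1113)  len=0.3389
  (v3,v4,v2) [--+] → (0, 0.442843, 1.1113)–(0.313116, 0.313116, 1.1113)  len=0.3389
  (v4,v5,v2) [--+] → (-0.313116, 0.313116, 1.1113)–(0, 0.442843, 1.1113)  len=0.3389
  (v5,v6,v2) [--+] → (-0.442843, 0, 1.1113)–(-0.313116, 0.313116, 1.1113)  len=0.3389
  (v6,v7,v2) [--+] → (-0.313116, -0.313116, 1.1113)–(-0.442843, 0, 1.1113)  len=0.3389
  (v7,v8,v2) [--+] → (0, -0.442843, 1.1113)–(-0.313116, -0.313116, 1.1113)  len=0.3389
  (v8,v9,v2) [--+] → (0.313116, -0.313116, 1.1113)–(0, -0.442843, 1.1113)  len=0.3389
  (v9,v1,v2) [--+] → (0.442843, 0, 1.1113)–(0.313116, -0.313116, 1.1113)  len=0.3389

Chained into 1 loop(s):
  loop 1: 8 segments, perimeter = 2.7114
Total perimeter = 2.711


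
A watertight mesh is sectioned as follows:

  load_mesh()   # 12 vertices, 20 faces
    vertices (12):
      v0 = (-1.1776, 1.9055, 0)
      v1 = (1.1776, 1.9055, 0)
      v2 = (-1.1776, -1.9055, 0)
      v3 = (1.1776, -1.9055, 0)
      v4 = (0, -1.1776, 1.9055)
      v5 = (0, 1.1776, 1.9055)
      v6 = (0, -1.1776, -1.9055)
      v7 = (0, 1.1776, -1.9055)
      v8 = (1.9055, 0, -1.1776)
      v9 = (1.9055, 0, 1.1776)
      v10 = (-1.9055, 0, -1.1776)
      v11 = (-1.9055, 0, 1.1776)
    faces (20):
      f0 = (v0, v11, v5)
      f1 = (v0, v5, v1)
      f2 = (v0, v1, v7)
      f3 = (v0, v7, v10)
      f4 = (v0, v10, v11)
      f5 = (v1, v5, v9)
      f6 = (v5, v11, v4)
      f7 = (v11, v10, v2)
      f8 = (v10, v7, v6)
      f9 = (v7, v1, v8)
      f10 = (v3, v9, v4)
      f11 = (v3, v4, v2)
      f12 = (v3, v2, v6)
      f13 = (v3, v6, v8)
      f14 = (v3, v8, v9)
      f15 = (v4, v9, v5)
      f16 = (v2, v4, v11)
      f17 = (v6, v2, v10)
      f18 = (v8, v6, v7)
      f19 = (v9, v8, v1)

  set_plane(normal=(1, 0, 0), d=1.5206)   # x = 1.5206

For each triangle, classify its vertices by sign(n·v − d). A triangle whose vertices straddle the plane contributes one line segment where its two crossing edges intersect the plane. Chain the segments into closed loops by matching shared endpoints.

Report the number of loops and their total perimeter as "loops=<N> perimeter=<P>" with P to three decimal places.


loops=1 perimeter=7.525

Straddling triangles (8 of 20):
  (v1,v5,v9) [--+] → (1.5206, 0.237868, 1.32463)–(1.5206, 1.00759, 0.554907)  len=1.0886
  (v7,v1,v8) [--+] → (1.5206, 1.00759, -0.554907)–(1.5206, 0.237868, -1.32463)  len=1.0886
  (v3,v9,v4) [-+-] → (1.5206, -1.00759, 0.554907)–(1.5206, -0.237868, 1.32463)  len=1.0886
  (v3,v6,v8) [--+] → (1.5206, -0.237868, -1.32463)–(1.5206, -1.00759, -0.554907)  len=1.0886
  (v3,v8,v9) [-++] → (1.5206, -1.00759, -0.554907)–(1.5206, -1.00759, 0.554907)  len=1.1098
  (v4,v9,v5) [-+-] → (1.5206, -0.237868, 1.32463)–(1.5206, 0.237868, 1.32463)  len=0.4757
  (v8,v6,v7) [+--] → (1.5206, -0.237868, -1.32463)–(1.5206, 0.237868, -1.32463)  len=0.4757
  (v9,v8,v1) [++-] → (1.5206, 1.00759, -0.554907)–(1.5206, 1.00759, 0.554907)  len=1.1098

Chained into 1 loop(s):
  loop 1: 8 segments, perimeter = 7.5253
Total perimeter = 7.525


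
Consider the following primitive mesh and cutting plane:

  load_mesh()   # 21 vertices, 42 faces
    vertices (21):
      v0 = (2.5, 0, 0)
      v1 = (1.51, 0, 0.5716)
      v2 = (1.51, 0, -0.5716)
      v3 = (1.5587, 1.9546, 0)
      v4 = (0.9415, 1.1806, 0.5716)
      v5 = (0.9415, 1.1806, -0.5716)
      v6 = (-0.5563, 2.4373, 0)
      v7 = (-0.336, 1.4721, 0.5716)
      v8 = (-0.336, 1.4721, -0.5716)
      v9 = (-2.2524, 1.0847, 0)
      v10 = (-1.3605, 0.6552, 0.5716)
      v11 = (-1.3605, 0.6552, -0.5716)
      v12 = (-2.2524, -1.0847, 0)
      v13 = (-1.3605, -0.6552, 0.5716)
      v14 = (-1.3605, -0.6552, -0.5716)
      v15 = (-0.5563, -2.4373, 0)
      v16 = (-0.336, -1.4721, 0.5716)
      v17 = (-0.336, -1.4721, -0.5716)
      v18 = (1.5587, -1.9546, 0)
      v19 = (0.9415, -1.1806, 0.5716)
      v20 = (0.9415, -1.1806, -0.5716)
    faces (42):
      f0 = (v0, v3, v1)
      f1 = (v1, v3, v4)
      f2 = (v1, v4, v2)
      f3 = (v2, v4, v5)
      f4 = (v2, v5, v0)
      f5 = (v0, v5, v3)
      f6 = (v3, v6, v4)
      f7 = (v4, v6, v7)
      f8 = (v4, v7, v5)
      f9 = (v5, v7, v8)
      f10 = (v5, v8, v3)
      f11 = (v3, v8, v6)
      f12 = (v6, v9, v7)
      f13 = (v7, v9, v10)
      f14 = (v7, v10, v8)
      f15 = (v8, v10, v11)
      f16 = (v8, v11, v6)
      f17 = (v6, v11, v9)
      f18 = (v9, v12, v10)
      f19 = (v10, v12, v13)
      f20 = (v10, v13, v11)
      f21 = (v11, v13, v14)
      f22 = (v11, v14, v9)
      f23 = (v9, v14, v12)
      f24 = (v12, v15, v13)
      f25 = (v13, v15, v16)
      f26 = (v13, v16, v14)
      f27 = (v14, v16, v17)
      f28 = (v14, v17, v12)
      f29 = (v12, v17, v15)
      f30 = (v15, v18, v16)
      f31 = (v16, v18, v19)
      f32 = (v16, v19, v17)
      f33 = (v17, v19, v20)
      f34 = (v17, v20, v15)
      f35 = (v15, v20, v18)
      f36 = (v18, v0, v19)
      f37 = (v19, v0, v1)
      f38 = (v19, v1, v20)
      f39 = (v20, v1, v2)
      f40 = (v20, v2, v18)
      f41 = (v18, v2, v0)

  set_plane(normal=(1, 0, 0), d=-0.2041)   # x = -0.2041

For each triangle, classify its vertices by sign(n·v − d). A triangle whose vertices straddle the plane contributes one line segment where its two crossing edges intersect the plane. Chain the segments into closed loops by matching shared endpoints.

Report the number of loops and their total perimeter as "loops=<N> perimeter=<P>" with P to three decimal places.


Straddling triangles (12 of 42):
  (v3,v6,v4) [+-+] → (-0.2041, 2.35692, 0)–(-0.2041, 2.14179, 0.134409)  len=0.2537
  (v4,v6,v7) [+--] → (-0.2041, 2.14179, 0.134409)–(-0.2041, 1.442, 0.5716)  len=0.8251
  (v4,v7,v5) [+-+] → (-0.2041, 1.442, 0.5716)–(-0.2041, 1.442, 0.453566)  len=0.1180
  (v5,v7,v8) [+--] → (-0.2041, 1.442, 0.453566)–(-0.2041, 1.442, -0.5716)  len=1.0252
  (v5,v8,v3) [+-+] → (-0.2041, 1.442, -0.5716)–(-0.2041, 1.50569, -0.531808)  len=0.0751
  (v3,v8,v6) [+--] → (-0.2041, 1.50569, -0.531808)–(-0.2041, 2.35692, 0)  len=1.0037
  (v15,v18,v16) [-+-] → (-0.2041, -2.35692, 0)–(-0.2041, -1.50569, 0.531808)  len=1.0037
  (v16,v18,v19) [-++] → (-0.2041, -1.50569, 0.531808)–(-0.2041, -1.442, 0.5716)  len=0.0751
  (v16,v19,v17) [-+-] → (-0.2041, -1.442, 0.5716)–(-0.2041, -1.442, -0.453566)  len=1.0252
  (v17,v19,v20) [-++] → (-0.2041, -1.442, -0.453566)–(-0.2041, -1.442, -0.5716)  len=0.1180
  (v17,v20,v15) [-+-] → (-0.2041, -1.442, -0.5716)–(-0.2041, -2.14179, -0.134409)  len=0.8251
  (v15,v20,v18) [-++] → (-0.2041, -2.14179, -0.134409)–(-0.2041, -2.35692, 0)  len=0.2537

Chained into 2 loop(s):
  loop 1: 6 segments, perimeter = 3.3008
  loop 2: 6 segments, perimeter = 3.3008
Total perimeter = 6.602

loops=2 perimeter=6.602


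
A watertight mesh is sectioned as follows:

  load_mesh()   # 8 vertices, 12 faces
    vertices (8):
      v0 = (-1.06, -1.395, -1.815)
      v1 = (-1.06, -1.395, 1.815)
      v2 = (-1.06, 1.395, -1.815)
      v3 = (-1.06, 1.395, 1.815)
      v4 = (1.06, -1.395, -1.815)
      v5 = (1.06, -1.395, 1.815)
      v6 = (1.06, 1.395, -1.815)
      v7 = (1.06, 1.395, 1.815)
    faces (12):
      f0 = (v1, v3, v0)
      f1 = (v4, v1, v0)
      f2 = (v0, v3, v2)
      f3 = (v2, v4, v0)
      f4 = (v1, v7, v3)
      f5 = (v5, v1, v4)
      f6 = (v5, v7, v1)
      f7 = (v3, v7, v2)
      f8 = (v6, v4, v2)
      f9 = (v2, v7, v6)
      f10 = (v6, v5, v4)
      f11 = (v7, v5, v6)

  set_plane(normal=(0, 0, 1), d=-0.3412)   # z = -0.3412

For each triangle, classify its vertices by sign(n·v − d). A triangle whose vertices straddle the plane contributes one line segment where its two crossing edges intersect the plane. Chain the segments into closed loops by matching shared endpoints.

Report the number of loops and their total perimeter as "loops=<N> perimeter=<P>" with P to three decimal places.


Straddling triangles (8 of 12):
  (v1,v3,v0) [++-] → (-1.06, -0.262245, -0.3412)–(-1.06, -1.395, -0.3412)  len=1.1328
  (v4,v1,v0) [-+-] → (0.199268, -1.395, -0.3412)–(-1.06, -1.395, -0.3412)  len=1.2593
  (v0,v3,v2) [-+-] → (-1.06, -0.262245, -0.3412)–(-1.06, 1.395, -0.3412)  len=1.6572
  (v5,v1,v4) [++-] → (0.199268, -1.395, -0.3412)–(1.06, -1.395, -0.3412)  len=0.8607
  (v3,v7,v2) [++-] → (-0.199268, 1.395, -0.3412)–(-1.06, 1.395, -0.3412)  len=0.8607
  (v2,v7,v6) [-+-] → (-0.199268, 1.395, -0.3412)–(1.06, 1.395, -0.3412)  len=1.2593
  (v6,v5,v4) [-+-] → (1.06, 0.262245, -0.3412)–(1.06, -1.395, -0.3412)  len=1.6572
  (v7,v5,v6) [++-] → (1.06, 0.262245, -0.3412)–(1.06, 1.395, -0.3412)  len=1.1328

Chained into 1 loop(s):
  loop 1: 8 segments, perimeter = 9.8200
Total perimeter = 9.820

loops=1 perimeter=9.820


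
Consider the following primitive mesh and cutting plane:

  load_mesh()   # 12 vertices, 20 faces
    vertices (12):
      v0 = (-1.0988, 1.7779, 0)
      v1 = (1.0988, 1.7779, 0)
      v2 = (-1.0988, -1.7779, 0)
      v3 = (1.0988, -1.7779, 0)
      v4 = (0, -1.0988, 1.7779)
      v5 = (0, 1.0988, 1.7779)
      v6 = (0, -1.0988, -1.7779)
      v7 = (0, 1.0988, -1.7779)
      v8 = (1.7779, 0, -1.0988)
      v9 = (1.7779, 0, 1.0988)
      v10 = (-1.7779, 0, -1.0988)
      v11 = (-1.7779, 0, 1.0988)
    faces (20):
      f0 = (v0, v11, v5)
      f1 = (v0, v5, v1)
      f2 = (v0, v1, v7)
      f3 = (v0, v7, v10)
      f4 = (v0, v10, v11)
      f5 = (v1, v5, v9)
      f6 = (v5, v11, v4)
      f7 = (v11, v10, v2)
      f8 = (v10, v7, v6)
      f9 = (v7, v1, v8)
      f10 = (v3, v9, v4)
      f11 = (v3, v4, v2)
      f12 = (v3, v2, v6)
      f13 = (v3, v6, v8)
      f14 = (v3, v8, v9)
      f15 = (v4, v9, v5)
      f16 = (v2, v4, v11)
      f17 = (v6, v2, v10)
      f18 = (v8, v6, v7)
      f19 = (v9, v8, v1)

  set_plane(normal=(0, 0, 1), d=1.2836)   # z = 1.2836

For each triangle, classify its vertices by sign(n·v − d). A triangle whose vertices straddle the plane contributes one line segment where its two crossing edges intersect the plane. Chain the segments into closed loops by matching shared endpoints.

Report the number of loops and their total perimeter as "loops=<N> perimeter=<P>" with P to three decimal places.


Straddling triangles (8 of 20):
  (v0,v11,v5) [--+] → (-1.29409, 0.299011, 1.2836)–(-0.305493, 1.28761, 1.2836)  len=1.3981
  (v0,v5,v1) [-+-] → (-0.305493, 1.28761, 1.2836)–(0.305493, 1.28761, 1.2836)  len=0.6110
  (v1,v5,v9) [-+-] → (0.305493, 1.28761, 1.2836)–(1.29409, 0.299011, 1.2836)  len=1.3981
  (v5,v11,v4) [+-+] → (-1.29409, 0.299011, 1.2836)–(-1.29409, -0.299011, 1.2836)  len=0.5980
  (v3,v9,v4) [--+] → (1.29409, -0.299011, 1.2836)–(0.305493, -1.28761, 1.2836)  len=1.3981
  (v3,v4,v2) [-+-] → (0.305493, -1.28761, 1.2836)–(-0.305493, -1.28761, 1.2836)  len=0.6110
  (v4,v9,v5) [+-+] → (1.29409, -0.299011, 1.2836)–(1.29409, 0.299011, 1.2836)  len=0.5980
  (v2,v4,v11) [-+-] → (-0.305493, -1.28761, 1.2836)–(-1.29409, -0.299011, 1.2836)  len=1.3981

Chained into 1 loop(s):
  loop 1: 8 segments, perimeter = 8.0104
Total perimeter = 8.010

loops=1 perimeter=8.010


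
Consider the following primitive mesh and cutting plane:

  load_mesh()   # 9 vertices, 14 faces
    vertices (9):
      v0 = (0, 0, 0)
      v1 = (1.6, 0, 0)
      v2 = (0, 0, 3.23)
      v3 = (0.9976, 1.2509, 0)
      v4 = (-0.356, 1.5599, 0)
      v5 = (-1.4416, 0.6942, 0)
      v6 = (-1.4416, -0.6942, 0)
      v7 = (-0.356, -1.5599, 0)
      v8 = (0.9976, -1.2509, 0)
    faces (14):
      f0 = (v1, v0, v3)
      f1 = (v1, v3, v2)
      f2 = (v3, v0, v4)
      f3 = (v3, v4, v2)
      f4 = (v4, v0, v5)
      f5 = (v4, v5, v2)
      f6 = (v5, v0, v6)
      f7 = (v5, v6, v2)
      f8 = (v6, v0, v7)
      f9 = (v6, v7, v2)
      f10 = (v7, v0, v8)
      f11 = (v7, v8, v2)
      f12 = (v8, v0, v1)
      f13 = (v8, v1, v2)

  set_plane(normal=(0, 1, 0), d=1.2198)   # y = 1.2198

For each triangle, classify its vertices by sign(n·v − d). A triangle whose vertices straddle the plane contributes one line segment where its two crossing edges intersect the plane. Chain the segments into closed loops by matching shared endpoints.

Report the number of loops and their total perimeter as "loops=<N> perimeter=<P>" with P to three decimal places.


Straddling triangles (6 of 14):
  (v1,v0,v3) [--+] → (0.972798, 1.2198, 0)–(1.01258, 1.2198, 0)  len=0.0398
  (v1,v3,v2) [-+-] → (1.01258, 1.2198, 0)–(0.972798, 1.2198, 0.0803046)  len=0.0896
  (v3,v0,v4) [+-+] → (0.972798, 1.2198, 0)–(-0.278382, 1.2198, 0)  len=1.2512
  (v3,v4,v2) [++-] → (-0.278382, 1.2198, 0.704227)–(0.972798, 1.2198, 0.0803046)  len=1.3981
  (v4,v0,v5) [+--] → (-0.278382, 1.2198, 0)–(-0.78249, 1.2198, 0)  len=0.5041
  (v4,v5,v2) [+--] → (-0.78249, 1.2198, 0)–(-0.278382, 1.2198, 0.704227)  len=0.8661

Chained into 1 loop(s):
  loop 1: 6 segments, perimeter = 4.1489
Total perimeter = 4.149

loops=1 perimeter=4.149


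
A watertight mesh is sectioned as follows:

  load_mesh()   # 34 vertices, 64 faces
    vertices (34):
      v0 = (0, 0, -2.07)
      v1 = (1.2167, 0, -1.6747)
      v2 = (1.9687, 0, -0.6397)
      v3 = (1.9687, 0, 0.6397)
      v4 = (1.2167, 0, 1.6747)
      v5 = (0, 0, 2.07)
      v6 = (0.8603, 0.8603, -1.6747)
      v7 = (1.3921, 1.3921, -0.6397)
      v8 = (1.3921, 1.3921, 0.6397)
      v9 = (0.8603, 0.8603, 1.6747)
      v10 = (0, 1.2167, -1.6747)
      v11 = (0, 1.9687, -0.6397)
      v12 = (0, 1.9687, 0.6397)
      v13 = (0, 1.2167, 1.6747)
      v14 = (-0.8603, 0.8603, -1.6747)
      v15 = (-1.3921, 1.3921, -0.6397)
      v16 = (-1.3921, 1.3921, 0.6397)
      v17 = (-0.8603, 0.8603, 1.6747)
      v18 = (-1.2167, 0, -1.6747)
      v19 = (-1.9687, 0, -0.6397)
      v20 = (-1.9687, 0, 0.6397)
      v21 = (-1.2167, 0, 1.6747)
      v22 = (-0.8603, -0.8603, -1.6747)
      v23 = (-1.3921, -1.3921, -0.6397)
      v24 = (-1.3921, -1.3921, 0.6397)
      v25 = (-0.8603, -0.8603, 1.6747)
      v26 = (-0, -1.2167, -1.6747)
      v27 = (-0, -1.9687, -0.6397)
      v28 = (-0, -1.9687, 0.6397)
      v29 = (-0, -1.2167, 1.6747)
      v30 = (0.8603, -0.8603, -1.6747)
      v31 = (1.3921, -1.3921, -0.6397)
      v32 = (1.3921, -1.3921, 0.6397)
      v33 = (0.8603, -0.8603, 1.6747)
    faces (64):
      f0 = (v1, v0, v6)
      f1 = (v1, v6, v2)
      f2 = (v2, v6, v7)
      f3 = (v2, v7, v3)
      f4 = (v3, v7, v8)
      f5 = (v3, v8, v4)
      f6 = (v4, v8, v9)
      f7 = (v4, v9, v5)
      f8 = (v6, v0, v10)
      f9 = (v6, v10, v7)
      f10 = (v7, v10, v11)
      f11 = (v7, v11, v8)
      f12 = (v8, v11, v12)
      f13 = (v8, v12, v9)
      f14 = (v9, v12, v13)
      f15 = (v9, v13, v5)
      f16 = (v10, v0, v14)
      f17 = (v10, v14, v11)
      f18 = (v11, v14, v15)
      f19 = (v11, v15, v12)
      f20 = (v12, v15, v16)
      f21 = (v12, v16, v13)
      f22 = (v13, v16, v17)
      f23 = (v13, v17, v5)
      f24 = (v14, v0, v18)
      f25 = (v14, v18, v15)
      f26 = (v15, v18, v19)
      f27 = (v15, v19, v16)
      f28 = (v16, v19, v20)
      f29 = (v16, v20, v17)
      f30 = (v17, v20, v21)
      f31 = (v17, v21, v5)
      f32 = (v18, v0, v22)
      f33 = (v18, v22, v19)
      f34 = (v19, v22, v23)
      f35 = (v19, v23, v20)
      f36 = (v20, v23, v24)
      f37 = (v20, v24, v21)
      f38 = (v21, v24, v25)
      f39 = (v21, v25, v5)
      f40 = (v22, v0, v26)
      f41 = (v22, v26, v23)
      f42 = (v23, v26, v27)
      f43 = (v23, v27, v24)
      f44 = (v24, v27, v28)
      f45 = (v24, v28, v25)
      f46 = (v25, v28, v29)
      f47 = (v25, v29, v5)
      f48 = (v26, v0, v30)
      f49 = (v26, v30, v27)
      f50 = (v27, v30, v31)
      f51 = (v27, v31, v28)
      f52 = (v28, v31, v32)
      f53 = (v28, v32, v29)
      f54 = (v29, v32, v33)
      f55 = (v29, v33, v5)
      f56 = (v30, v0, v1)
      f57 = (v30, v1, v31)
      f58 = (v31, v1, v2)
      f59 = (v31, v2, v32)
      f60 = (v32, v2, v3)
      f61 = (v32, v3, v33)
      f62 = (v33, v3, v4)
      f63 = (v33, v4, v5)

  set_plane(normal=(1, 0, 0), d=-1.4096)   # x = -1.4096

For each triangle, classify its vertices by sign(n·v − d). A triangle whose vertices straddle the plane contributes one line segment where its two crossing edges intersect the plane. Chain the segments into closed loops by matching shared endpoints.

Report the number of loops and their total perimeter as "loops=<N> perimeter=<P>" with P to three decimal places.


Straddling triangles (10 of 64):
  (v15,v18,v19) [++-] → (-1.4096, 0, -1.40921)–(-1.4096, 1.34985, -0.6397)  len=1.5538
  (v15,v19,v16) [+-+] → (-1.4096, 1.34985, -0.6397)–(-1.4096, 1.34985, 0.60087)  len=1.2406
  (v16,v19,v20) [+--] → (-1.4096, 1.34985, 0.60087)–(-1.4096, 1.34985, 0.6397)  len=0.0388
  (v16,v20,v17) [+-+] → (-1.4096, 1.34985, 0.6397)–(-1.4096, 0.433953, 1.16178)  len=1.0542
  (v17,v20,v21) [+-+] → (-1.4096, 0.433953, 1.16178)–(-1.4096, 0, 1.40921)  len=0.4995
  (v18,v22,v19) [++-] → (-1.4096, -0.433953, -1.16178)–(-1.4096, 0, -1.40921)  len=0.4995
  (v19,v22,v23) [-++] → (-1.4096, -0.433953, -1.16178)–(-1.4096, -1.34985, -0.6397)  len=1.0542
  (v19,v23,v20) [-+-] → (-1.4096, -1.34985, -0.6397)–(-1.4096, -1.34985, -0.60087)  len=0.0388
  (v20,v23,v24) [-++] → (-1.4096, -1.34985, -0.60087)–(-1.4096, -1.34985, 0.6397)  len=1.2406
  (v20,v24,v21) [-++] → (-1.4096, -1.34985, 0.6397)–(-1.4096, 0, 1.40921)  len=1.5538

Chained into 1 loop(s):
  loop 1: 10 segments, perimeter = 8.7739
Total perimeter = 8.774

loops=1 perimeter=8.774


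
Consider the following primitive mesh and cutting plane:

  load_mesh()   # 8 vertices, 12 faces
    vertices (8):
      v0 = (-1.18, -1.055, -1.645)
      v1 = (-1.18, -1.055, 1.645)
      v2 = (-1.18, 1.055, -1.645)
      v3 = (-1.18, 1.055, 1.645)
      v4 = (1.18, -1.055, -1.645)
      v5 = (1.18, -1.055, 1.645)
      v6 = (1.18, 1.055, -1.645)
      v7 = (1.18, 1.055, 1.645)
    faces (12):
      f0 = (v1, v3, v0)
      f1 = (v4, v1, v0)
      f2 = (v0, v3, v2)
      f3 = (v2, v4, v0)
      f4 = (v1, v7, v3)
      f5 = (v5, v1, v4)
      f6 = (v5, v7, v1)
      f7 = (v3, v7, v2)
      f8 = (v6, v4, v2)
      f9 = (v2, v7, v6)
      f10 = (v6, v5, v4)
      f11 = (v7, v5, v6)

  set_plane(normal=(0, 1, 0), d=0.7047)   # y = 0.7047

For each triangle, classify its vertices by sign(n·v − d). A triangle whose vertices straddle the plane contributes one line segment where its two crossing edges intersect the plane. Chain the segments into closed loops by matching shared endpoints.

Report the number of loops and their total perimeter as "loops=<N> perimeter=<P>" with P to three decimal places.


Straddling triangles (8 of 12):
  (v1,v3,v0) [-+-] → (-1.18, 0.7047, 1.645)–(-1.18, 0.7047, 1.0988)  len=0.5462
  (v0,v3,v2) [-++] → (-1.18, 0.7047, 1.0988)–(-1.18, 0.7047, -1.645)  len=2.7438
  (v2,v4,v0) [+--] → (-0.788195, 0.7047, -1.645)–(-1.18, 0.7047, -1.645)  len=0.3918
  (v1,v7,v3) [-++] → (0.788195, 0.7047, 1.645)–(-1.18, 0.7047, 1.645)  len=1.9682
  (v5,v7,v1) [-+-] → (1.18, 0.7047, 1.645)–(0.788195, 0.7047, 1.645)  len=0.3918
  (v6,v4,v2) [+-+] → (1.18, 0.7047, -1.645)–(-0.788195, 0.7047, -1.645)  len=1.9682
  (v6,v5,v4) [+--] → (1.18, 0.7047, -1.0988)–(1.18, 0.7047, -1.645)  len=0.5462
  (v7,v5,v6) [+-+] → (1.18, 0.7047, 1.645)–(1.18, 0.7047, -1.0988)  len=2.7438

Chained into 1 loop(s):
  loop 1: 8 segments, perimeter = 11.3000
Total perimeter = 11.300

loops=1 perimeter=11.300


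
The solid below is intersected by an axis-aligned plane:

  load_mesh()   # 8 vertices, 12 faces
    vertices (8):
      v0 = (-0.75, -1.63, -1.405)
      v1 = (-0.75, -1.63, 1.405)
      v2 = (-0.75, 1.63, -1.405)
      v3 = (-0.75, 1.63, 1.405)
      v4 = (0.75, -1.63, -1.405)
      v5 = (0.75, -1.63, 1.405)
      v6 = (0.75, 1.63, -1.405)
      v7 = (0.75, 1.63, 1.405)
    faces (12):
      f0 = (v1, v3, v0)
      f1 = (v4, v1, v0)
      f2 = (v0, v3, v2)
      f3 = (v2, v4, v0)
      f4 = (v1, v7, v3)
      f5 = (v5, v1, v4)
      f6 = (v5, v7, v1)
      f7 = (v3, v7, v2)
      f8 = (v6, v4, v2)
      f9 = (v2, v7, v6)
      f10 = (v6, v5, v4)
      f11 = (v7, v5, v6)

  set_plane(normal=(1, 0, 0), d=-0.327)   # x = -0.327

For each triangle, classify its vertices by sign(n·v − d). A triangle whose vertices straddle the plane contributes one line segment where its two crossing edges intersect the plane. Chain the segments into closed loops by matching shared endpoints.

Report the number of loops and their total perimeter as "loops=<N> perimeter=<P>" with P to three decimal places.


loops=1 perimeter=12.140

Straddling triangles (8 of 12):
  (v4,v1,v0) [+--] → (-0.327, -1.63, 0.61258)–(-0.327, -1.63, -1.405)  len=2.0176
  (v2,v4,v0) [-+-] → (-0.327, 0.71068, -1.405)–(-0.327, -1.63, -1.405)  len=2.3407
  (v1,v7,v3) [-+-] → (-0.327, -0.71068, 1.405)–(-0.327, 1.63, 1.405)  len=2.3407
  (v5,v1,v4) [+-+] → (-0.327, -1.63, 1.405)–(-0.327, -1.63, 0.61258)  len=0.7924
  (v5,v7,v1) [++-] → (-0.327, -0.71068, 1.405)–(-0.327, -1.63, 1.405)  len=0.9193
  (v3,v7,v2) [-+-] → (-0.327, 1.63, 1.405)–(-0.327, 1.63, -0.61258)  len=2.0176
  (v6,v4,v2) [++-] → (-0.327, 0.71068, -1.405)–(-0.327, 1.63, -1.405)  len=0.9193
  (v2,v7,v6) [-++] → (-0.327, 1.63, -0.61258)–(-0.327, 1.63, -1.405)  len=0.7924

Chained into 1 loop(s):
  loop 1: 8 segments, perimeter = 12.1400
Total perimeter = 12.140


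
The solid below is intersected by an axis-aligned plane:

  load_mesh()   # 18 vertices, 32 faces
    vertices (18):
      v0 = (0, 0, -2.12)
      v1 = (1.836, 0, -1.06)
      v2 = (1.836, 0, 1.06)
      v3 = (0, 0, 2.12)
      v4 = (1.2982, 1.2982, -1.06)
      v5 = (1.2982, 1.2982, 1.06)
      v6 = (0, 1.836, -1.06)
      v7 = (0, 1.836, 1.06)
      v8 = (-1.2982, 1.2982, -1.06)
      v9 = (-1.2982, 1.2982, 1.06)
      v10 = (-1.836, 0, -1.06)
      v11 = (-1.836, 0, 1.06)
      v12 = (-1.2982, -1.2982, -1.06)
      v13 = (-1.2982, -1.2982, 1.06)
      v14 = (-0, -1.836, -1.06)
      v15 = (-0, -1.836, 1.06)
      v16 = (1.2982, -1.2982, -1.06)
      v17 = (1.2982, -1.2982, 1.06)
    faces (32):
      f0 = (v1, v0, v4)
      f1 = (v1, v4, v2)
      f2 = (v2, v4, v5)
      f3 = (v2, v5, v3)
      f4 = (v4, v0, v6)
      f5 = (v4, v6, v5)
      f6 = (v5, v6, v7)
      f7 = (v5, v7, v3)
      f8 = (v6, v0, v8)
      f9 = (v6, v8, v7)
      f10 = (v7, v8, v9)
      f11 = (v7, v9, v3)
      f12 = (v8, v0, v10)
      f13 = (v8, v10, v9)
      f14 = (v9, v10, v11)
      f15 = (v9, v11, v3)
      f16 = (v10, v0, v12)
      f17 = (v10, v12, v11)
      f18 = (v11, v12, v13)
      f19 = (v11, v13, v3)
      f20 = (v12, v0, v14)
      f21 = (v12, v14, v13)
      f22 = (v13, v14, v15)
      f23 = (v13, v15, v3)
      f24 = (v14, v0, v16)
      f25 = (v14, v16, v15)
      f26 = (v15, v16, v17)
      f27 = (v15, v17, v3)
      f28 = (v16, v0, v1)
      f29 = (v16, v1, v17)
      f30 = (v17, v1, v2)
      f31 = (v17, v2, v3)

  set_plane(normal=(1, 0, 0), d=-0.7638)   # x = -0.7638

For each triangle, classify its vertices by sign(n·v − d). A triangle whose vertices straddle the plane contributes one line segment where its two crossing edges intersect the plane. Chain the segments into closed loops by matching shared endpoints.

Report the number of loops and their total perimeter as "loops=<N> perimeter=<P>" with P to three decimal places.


loops=1 perimeter=10.872

Straddling triangles (12 of 32):
  (v6,v0,v8) [++-] → (-0.7638, 0.7638, -1.49635)–(-0.7638, 1.51958, -1.06)  len=0.8727
  (v6,v8,v7) [+-+] → (-0.7638, 1.51958, -1.06)–(-0.7638, 1.51958, -0.187309)  len=0.8727
  (v7,v8,v9) [+--] → (-0.7638, 1.51958, -0.187309)–(-0.7638, 1.51958, 1.06)  len=1.2473
  (v7,v9,v3) [+-+] → (-0.7638, 1.51958, 1.06)–(-0.7638, 0.7638, 1.49635)  len=0.8727
  (v8,v0,v10) [-+-] → (-0.7638, 0.7638, -1.49635)–(-0.7638, 0, -1.67903)  len=0.7853
  (v9,v11,v3) [--+] → (-0.7638, 0, 1.67903)–(-0.7638, 0.7638, 1.49635)  len=0.7853
  (v10,v0,v12) [-+-] → (-0.7638, 0, -1.67903)–(-0.7638, -0.7638, -1.49635)  len=0.7853
  (v11,v13,v3) [--+] → (-0.7638, -0.7638, 1.49635)–(-0.7638, 0, 1.67903)  len=0.7853
  (v12,v0,v14) [-++] → (-0.7638, -0.7638, -1.49635)–(-0.7638, -1.51958, -1.06)  len=0.8727
  (v12,v14,v13) [-+-] → (-0.7638, -1.51958, -1.06)–(-0.7638, -1.51958, 0.187309)  len=1.2473
  (v13,v14,v15) [-++] → (-0.7638, -1.51958, 0.187309)–(-0.7638, -1.51958, 1.06)  len=0.8727
  (v13,v15,v3) [-++] → (-0.7638, -1.51958, 1.06)–(-0.7638, -0.7638, 1.49635)  len=0.8727

Chained into 1 loop(s):
  loop 1: 12 segments, perimeter = 10.8722
Total perimeter = 10.872


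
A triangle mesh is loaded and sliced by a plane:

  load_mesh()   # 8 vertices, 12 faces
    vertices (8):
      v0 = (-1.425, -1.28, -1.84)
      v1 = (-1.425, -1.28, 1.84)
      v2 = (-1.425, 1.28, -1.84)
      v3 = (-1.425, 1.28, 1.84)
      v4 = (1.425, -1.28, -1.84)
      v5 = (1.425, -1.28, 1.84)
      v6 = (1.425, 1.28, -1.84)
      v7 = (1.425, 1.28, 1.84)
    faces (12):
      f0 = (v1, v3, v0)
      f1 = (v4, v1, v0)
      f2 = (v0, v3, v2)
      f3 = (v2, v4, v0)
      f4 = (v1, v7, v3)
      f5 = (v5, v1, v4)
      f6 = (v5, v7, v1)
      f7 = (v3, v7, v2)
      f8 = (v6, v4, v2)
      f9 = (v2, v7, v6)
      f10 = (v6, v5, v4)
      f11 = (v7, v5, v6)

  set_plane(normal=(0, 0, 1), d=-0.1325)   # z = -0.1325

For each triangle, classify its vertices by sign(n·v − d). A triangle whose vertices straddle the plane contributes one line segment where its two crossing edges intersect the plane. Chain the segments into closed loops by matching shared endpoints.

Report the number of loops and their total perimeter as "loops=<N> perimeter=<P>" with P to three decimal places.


Straddling triangles (8 of 12):
  (v1,v3,v0) [++-] → (-1.425, -0.0921739, -0.1325)–(-1.425, -1.28, -0.1325)  len=1.1878
  (v4,v1,v0) [-+-] → (0.102615, -1.28, -0.1325)–(-1.425, -1.28, -0.1325)  len=1.5276
  (v0,v3,v2) [-+-] → (-1.425, -0.0921739, -0.1325)–(-1.425, 1.28, -0.1325)  len=1.3722
  (v5,v1,v4) [++-] → (0.102615, -1.28, -0.1325)–(1.425, -1.28, -0.1325)  len=1.3224
  (v3,v7,v2) [++-] → (-0.102615, 1.28, -0.1325)–(-1.425, 1.28, -0.1325)  len=1.3224
  (v2,v7,v6) [-+-] → (-0.102615, 1.28, -0.1325)–(1.425, 1.28, -0.1325)  len=1.5276
  (v6,v5,v4) [-+-] → (1.425, 0.0921739, -0.1325)–(1.425, -1.28, -0.1325)  len=1.3722
  (v7,v5,v6) [++-] → (1.425, 0.0921739, -0.1325)–(1.425, 1.28, -0.1325)  len=1.1878

Chained into 1 loop(s):
  loop 1: 8 segments, perimeter = 10.8200
Total perimeter = 10.820

loops=1 perimeter=10.820


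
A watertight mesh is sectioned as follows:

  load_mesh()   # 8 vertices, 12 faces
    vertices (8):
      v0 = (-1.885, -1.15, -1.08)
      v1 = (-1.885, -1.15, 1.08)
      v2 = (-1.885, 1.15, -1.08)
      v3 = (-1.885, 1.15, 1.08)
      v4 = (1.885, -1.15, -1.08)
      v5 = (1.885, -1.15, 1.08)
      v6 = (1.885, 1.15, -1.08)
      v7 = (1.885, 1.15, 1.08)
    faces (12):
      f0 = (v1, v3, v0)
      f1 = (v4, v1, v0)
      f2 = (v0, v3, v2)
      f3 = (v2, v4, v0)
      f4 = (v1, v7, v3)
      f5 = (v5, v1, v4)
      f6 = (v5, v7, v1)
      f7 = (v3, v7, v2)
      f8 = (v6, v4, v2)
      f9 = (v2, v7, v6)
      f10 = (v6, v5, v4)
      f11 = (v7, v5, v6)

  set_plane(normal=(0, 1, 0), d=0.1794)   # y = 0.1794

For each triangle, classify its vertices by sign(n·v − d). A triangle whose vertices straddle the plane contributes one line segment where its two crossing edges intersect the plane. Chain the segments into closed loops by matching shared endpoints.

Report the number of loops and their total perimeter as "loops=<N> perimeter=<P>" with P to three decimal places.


Straddling triangles (8 of 12):
  (v1,v3,v0) [-+-] → (-1.885, 0.1794, 1.08)–(-1.885, 0.1794, 0.16848)  len=0.9115
  (v0,v3,v2) [-++] → (-1.885, 0.1794, 0.16848)–(-1.885, 0.1794, -1.08)  len=1.2485
  (v2,v4,v0) [+--] → (-0.29406, 0.1794, -1.08)–(-1.885, 0.1794, -1.08)  len=1.5909
  (v1,v7,v3) [-++] → (0.29406, 0.1794, 1.08)–(-1.885, 0.1794, 1.08)  len=2.1791
  (v5,v7,v1) [-+-] → (1.885, 0.1794, 1.08)–(0.29406, 0.1794, 1.08)  len=1.5909
  (v6,v4,v2) [+-+] → (1.885, 0.1794, -1.08)–(-0.29406, 0.1794, -1.08)  len=2.1791
  (v6,v5,v4) [+--] → (1.885, 0.1794, -0.16848)–(1.885, 0.1794, -1.08)  len=0.9115
  (v7,v5,v6) [+-+] → (1.885, 0.1794, 1.08)–(1.885, 0.1794, -0.16848)  len=1.2485

Chained into 1 loop(s):
  loop 1: 8 segments, perimeter = 11.8600
Total perimeter = 11.860

loops=1 perimeter=11.860


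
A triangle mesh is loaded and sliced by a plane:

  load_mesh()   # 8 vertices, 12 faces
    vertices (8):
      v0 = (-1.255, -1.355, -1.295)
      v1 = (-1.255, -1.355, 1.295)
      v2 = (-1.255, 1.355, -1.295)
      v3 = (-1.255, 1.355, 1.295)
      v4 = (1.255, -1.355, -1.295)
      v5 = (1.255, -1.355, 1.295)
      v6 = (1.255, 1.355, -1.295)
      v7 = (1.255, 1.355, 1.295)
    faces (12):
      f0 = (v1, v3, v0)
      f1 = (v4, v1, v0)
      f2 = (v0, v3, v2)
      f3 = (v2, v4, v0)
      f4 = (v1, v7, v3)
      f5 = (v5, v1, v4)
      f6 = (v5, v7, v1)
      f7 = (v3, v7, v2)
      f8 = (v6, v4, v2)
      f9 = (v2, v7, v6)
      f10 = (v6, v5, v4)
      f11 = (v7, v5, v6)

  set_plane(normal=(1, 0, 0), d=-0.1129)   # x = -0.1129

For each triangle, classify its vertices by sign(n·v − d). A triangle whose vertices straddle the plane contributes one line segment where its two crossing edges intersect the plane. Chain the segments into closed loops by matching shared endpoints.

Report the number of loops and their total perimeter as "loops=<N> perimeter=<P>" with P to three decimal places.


Straddling triangles (8 of 12):
  (v4,v1,v0) [+--] → (-0.1129, -1.355, 0.116498)–(-0.1129, -1.355, -1.295)  len=1.4115
  (v2,v4,v0) [-+-] → (-0.1129, 0.121896, -1.295)–(-0.1129, -1.355, -1.295)  len=1.4769
  (v1,v7,v3) [-+-] → (-0.1129, -0.121896, 1.295)–(-0.1129, 1.355, 1.295)  len=1.4769
  (v5,v1,v4) [+-+] → (-0.1129, -1.355, 1.295)–(-0.1129, -1.355, 0.116498)  len=1.1785
  (v5,v7,v1) [++-] → (-0.1129, -0.121896, 1.295)–(-0.1129, -1.355, 1.295)  len=1.2331
  (v3,v7,v2) [-+-] → (-0.1129, 1.355, 1.295)–(-0.1129, 1.355, -0.116498)  len=1.4115
  (v6,v4,v2) [++-] → (-0.1129, 0.121896, -1.295)–(-0.1129, 1.355, -1.295)  len=1.2331
  (v2,v7,v6) [-++] → (-0.1129, 1.355, -0.116498)–(-0.1129, 1.355, -1.295)  len=1.1785

Chained into 1 loop(s):
  loop 1: 8 segments, perimeter = 10.6000
Total perimeter = 10.600

loops=1 perimeter=10.600


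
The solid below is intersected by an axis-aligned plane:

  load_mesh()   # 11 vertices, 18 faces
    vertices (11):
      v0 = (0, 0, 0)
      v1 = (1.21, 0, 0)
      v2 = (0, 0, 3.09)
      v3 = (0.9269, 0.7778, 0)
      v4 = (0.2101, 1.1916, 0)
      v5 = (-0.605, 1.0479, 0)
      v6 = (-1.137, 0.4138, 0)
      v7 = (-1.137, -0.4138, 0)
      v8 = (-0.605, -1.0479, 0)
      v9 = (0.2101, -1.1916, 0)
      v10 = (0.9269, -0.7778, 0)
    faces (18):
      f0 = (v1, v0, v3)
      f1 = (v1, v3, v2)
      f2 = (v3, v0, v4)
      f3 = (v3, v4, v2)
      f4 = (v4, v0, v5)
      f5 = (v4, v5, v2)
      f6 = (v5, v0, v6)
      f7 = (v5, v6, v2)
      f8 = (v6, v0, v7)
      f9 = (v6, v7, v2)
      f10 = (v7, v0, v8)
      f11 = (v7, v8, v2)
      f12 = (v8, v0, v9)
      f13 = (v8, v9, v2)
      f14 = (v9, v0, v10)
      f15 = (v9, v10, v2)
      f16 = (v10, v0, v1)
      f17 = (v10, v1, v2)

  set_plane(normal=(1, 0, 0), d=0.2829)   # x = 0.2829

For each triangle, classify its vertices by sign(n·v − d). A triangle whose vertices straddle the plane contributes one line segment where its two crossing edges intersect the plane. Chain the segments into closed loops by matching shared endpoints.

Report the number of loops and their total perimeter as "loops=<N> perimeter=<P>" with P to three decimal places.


loops=1 perimeter=7.613

Straddling triangles (8 of 18):
  (v1,v0,v3) [+-+] → (0.2829, 0, 0)–(0.2829, 0.237393, 0)  len=0.2374
  (v1,v3,v2) [++-] → (0.2829, 0.237393, 2.1469)–(0.2829, 0, 2.36755)  len=0.3241
  (v3,v0,v4) [+--] → (0.2829, 0.237393, 0)–(0.2829, 1.14957, 0)  len=0.9122
  (v3,v4,v2) [+--] → (0.2829, 1.14957, 0)–(0.2829, 0.237393, 2.1469)  len=2.3326
  (v9,v0,v10) [--+] → (0.2829, -0.237393, 0)–(0.2829, -1.14957, 0)  len=0.9122
  (v9,v10,v2) [-+-] → (0.2829, -1.14957, 0)–(0.2829, -0.237393, 2.1469)  len=2.3326
  (v10,v0,v1) [+-+] → (0.2829, -0.237393, 0)–(0.2829, 0, 0)  len=0.2374
  (v10,v1,v2) [++-] → (0.2829, 0, 2.36755)–(0.2829, -0.237393, 2.1469)  len=0.3241

Chained into 1 loop(s):
  loop 1: 8 segments, perimeter = 7.6127
Total perimeter = 7.613
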